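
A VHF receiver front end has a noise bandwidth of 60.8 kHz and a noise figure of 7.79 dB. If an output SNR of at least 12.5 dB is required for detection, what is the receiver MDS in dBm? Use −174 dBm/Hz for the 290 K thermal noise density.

Sensitivity = −174 + 10 log₁₀(B) + NF + SNR_min
= −174 + 47.84 + 7.79 + 12.5
= −105.87 dBm → −105.9 dBm

−105.9 dBm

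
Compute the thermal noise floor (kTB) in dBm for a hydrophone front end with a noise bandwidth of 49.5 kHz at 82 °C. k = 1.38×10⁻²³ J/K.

T = 82 °C + 273.15 = 355.15 K
P_n = kTB = 1.38×10⁻²³ × 355.15 × 4.95×10⁴ = 2.43×10⁻¹⁶ W
In dBm: 10 log₁₀(2.43×10⁻¹⁶ / 10⁻³) = −126.2 dBm

−126.2 dBm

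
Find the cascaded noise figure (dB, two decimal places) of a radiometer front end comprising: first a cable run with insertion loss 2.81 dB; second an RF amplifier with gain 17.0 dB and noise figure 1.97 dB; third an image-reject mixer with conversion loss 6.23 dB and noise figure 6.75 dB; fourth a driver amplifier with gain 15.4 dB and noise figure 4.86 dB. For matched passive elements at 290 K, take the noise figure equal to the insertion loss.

Convert to linear (a loss of L dB is a gain of −L dB): F_i = 10^(NF_i/10), G_i = 10^(G_i,dB/10)
  Stage 1: F_1 = 10^(2.81/10) = 1.910, G_1 = 10^(−2.81/10) = 0.5236
  Stage 2: F_2 = 10^(1.97/10) = 1.574, G_2 = 10^(17.0/10) = 50.12
  Stage 3: F_3 = 10^(6.75/10) = 4.732, G_3 = 10^(−6.23/10) = 0.2382
  Stage 4: F_4 = 10^(4.86/10) = 3.062, G_4 = 10^(15.4/10) = 34.67
Friis cascade:
  F = 1.910 + (1.574 − 1)/0.5236 + (4.732 − 1)/26.24 + (3.062 − 1)/6.252 = 3.478
NF = 10 log₁₀(3.478) = 5.41 dB

5.41 dB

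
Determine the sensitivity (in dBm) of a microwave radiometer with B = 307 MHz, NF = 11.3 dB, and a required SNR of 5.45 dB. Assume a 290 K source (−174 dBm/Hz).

Sensitivity = −174 + 10 log₁₀(B) + NF + SNR_min
= −174 + 84.87 + 11.3 + 5.45
= −72.38 dBm → −72.4 dBm

−72.4 dBm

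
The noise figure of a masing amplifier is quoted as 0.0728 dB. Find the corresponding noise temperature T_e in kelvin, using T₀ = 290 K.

4.90 K

F = 10^(0.0728/10) = 1.0169
T_e = (F − 1)·T₀ = (1.0169 − 1) × 290 = 4.90 K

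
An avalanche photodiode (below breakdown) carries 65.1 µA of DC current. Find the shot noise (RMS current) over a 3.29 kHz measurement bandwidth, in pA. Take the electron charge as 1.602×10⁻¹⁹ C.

262 pA

I_n = √(2qI·B)
2qI·B = 2 × 1.602×10⁻¹⁹ × 6.51×10⁻⁵ × 3.29×10³ = 6.86×10⁻²⁰ A²
I_n = √(6.86×10⁻²⁰) = 2.62×10⁻¹⁰ A = 262 pA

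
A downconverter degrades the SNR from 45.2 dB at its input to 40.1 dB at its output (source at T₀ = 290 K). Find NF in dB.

NF (dB) = SNR_in(dB) − SNR_out(dB) when the source is at T₀
NF = 45.2 − 40.1 = 5.1 dB

5.1 dB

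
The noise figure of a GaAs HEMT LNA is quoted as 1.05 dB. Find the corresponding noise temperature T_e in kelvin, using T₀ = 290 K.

F = 10^(1.05/10) = 1.2735
T_e = (F − 1)·T₀ = (1.2735 − 1) × 290 = 79.3 K

79.3 K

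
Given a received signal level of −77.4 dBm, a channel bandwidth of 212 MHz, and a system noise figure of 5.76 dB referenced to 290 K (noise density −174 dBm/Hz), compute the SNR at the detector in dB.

Noise floor: N = −174 + 10 log₁₀(B) + NF
10 log₁₀(2.12×10⁸) = 83.26 dB
N = −174 + 83.26 + 5.76 = −84.98 dBm
SNR = P_sig − N = −77.4 − (−84.98) = 7.58 dB → 7.6 dB

7.6 dB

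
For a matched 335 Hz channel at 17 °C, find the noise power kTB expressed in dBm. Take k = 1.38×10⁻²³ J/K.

−148.7 dBm

T = 17 °C + 273.15 = 290.15 K
P_n = kTB = 1.38×10⁻²³ × 290.15 × 3.35×10² = 1.34×10⁻¹⁸ W
In dBm: 10 log₁₀(1.34×10⁻¹⁸ / 10⁻³) = −148.7 dBm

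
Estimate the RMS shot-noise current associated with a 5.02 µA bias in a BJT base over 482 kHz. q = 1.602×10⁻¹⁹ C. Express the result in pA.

I_n = √(2qI·B)
2qI·B = 2 × 1.602×10⁻¹⁹ × 5.02×10⁻⁶ × 4.82×10⁵ = 7.75×10⁻¹⁹ A²
I_n = √(7.75×10⁻¹⁹) = 8.80×10⁻¹⁰ A = 880 pA

880 pA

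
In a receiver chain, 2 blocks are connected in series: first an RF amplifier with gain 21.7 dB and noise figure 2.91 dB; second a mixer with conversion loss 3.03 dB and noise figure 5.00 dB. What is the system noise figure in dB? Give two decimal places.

2.94 dB

Convert to linear (a loss of L dB is a gain of −L dB): F_i = 10^(NF_i/10), G_i = 10^(G_i,dB/10)
  Stage 1: F_1 = 10^(2.91/10) = 1.954, G_1 = 10^(21.7/10) = 147.9
  Stage 2: F_2 = 10^(5.00/10) = 3.162, G_2 = 10^(−3.03/10) = 0.4977
Friis cascade:
  F = 1.954 + (3.162 − 1)/147.9 = 1.969
NF = 10 log₁₀(1.969) = 2.94 dB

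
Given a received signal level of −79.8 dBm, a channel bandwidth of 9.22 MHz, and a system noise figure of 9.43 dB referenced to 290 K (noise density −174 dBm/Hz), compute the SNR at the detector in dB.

15.1 dB

Noise floor: N = −174 + 10 log₁₀(B) + NF
10 log₁₀(9.22×10⁶) = 69.65 dB
N = −174 + 69.65 + 9.43 = −94.92 dBm
SNR = P_sig − N = −79.8 − (−94.92) = 15.12 dB → 15.1 dB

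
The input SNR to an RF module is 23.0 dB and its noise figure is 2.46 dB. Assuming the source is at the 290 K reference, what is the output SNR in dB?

By definition F = SNR_in/SNR_out, so in dB: SNR_out = SNR_in − NF
SNR_out = 23.0 − 2.46 = 20.54 dB

20.54 dB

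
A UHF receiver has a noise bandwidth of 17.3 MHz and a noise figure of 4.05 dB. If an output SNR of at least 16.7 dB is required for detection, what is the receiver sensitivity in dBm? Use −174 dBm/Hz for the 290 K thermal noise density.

−80.9 dBm

Sensitivity = −174 + 10 log₁₀(B) + NF + SNR_min
= −174 + 72.38 + 4.05 + 16.7
= −80.87 dBm → −80.9 dBm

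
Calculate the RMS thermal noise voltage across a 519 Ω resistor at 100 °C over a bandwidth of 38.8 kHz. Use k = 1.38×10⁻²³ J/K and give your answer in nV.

644 nV

T = 100 °C + 273.15 = 373.15 K
V_n = √(4kTRB)
4kTRB = 4 × 1.38×10⁻²³ × 373.15 × 5.19×10² × 3.88×10⁴ = 4.15×10⁻¹³ V²
V_n = √(4.15×10⁻¹³) = 6.44×10⁻⁷ V = 644 nV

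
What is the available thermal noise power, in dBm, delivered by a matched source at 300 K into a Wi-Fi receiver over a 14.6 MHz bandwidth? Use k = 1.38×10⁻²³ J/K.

−102.2 dBm

P_n = kTB = 1.38×10⁻²³ × 300 × 1.46×10⁷ = 6.04×10⁻¹⁴ W
In dBm: 10 log₁₀(6.04×10⁻¹⁴ / 10⁻³) = −102.2 dBm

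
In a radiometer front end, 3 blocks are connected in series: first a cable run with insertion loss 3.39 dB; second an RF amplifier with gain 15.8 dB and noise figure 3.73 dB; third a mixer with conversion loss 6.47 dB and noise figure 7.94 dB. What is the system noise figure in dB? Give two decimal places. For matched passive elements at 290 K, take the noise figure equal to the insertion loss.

Convert to linear (a loss of L dB is a gain of −L dB): F_i = 10^(NF_i/10), G_i = 10^(G_i,dB/10)
  Stage 1: F_1 = 10^(3.39/10) = 2.183, G_1 = 10^(−3.39/10) = 0.4581
  Stage 2: F_2 = 10^(3.73/10) = 2.360, G_2 = 10^(15.8/10) = 38.02
  Stage 3: F_3 = 10^(7.94/10) = 6.223, G_3 = 10^(−6.47/10) = 0.2254
Friis cascade:
  F = 2.183 + (2.360 − 1)/0.4581 + (6.223 − 1)/17.42 = 5.452
NF = 10 log₁₀(5.452) = 7.37 dB

7.37 dB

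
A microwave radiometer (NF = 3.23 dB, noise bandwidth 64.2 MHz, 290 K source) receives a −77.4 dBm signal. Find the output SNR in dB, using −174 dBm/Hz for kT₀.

15.3 dB

Noise floor: N = −174 + 10 log₁₀(B) + NF
10 log₁₀(6.42×10⁷) = 78.08 dB
N = −174 + 78.08 + 3.23 = −92.69 dBm
SNR = P_sig − N = −77.4 − (−92.69) = 15.29 dB → 15.3 dB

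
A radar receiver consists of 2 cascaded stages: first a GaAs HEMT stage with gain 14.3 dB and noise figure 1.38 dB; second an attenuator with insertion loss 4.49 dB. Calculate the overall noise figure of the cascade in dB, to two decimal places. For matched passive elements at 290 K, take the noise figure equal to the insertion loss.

Convert to linear (a loss of L dB is a gain of −L dB): F_i = 10^(NF_i/10), G_i = 10^(G_i,dB/10)
  Stage 1: F_1 = 10^(1.38/10) = 1.374, G_1 = 10^(14.3/10) = 26.92
  Stage 2: F_2 = 10^(4.49/10) = 2.812, G_2 = 10^(−4.49/10) = 0.3556
Friis cascade:
  F = 1.374 + (2.812 − 1)/26.92 = 1.441
NF = 10 log₁₀(1.441) = 1.59 dB

1.59 dB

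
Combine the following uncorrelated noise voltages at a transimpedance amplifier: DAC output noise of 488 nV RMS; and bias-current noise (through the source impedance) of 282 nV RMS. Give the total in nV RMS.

Uncorrelated sources add in power (mean-square): V_tot = √(ΣV_i²)
V_tot = √[(4.88×10⁻⁷)² + (2.82×10⁻⁷)²] = 5.64×10⁻⁷ V = 564 nV

564 nV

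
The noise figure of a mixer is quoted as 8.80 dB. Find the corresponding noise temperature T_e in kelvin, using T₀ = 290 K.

1910 K

F = 10^(8.80/10) = 7.58578
T_e = (F − 1)·T₀ = (7.58578 − 1) × 290 = 1910 K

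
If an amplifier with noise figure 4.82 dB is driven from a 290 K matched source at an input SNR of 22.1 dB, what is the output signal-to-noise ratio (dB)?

By definition F = SNR_in/SNR_out, so in dB: SNR_out = SNR_in − NF
SNR_out = 22.1 − 4.82 = 17.28 dB

17.28 dB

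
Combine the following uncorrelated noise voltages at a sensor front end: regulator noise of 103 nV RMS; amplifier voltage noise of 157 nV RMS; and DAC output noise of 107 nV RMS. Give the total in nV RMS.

216 nV

Uncorrelated sources add in power (mean-square): V_tot = √(ΣV_i²)
V_tot = √[(1.03×10⁻⁷)² + (1.57×10⁻⁷)² + (1.07×10⁻⁷)²] = 2.16×10⁻⁷ V = 216 nV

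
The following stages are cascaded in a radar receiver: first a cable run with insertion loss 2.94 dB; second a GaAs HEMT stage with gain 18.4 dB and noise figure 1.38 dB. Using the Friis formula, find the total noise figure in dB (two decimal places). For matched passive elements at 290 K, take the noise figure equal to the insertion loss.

Convert to linear (a loss of L dB is a gain of −L dB): F_i = 10^(NF_i/10), G_i = 10^(G_i,dB/10)
  Stage 1: F_1 = 10^(2.94/10) = 1.968, G_1 = 10^(−2.94/10) = 0.5082
  Stage 2: F_2 = 10^(1.38/10) = 1.374, G_2 = 10^(18.4/10) = 69.18
Friis cascade:
  F = 1.968 + (1.374 − 1)/0.5082 = 2.704
NF = 10 log₁₀(2.704) = 4.32 dB

4.32 dB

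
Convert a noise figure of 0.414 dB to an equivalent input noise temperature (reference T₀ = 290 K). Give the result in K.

F = 10^(0.414/10) = 1.10002
T_e = (F − 1)·T₀ = (1.10002 − 1) × 290 = 29.0 K

29.0 K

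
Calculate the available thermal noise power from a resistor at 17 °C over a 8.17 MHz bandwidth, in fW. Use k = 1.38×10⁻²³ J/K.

T = 17 °C + 273.15 = 290.15 K
P_n = kTB = 1.38×10⁻²³ × 290.15 × 8.17×10⁶ = 3.27×10⁻¹⁴ W = 32.7 fW

32.7 fW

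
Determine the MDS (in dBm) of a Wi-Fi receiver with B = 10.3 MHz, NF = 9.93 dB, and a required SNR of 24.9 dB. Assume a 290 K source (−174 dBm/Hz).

Sensitivity = −174 + 10 log₁₀(B) + NF + SNR_min
= −174 + 70.13 + 9.93 + 24.9
= −69.04 dBm → −69.0 dBm

−69.0 dBm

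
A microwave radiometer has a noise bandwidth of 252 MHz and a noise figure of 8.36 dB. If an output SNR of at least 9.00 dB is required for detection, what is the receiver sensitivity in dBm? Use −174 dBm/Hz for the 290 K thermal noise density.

−72.6 dBm

Sensitivity = −174 + 10 log₁₀(B) + NF + SNR_min
= −174 + 84.01 + 8.36 + 9.00
= −72.63 dBm → −72.6 dBm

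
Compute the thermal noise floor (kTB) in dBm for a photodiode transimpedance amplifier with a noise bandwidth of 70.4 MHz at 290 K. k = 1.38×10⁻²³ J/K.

P_n = kTB = 1.38×10⁻²³ × 290 × 7.04×10⁷ = 2.82×10⁻¹³ W
In dBm: 10 log₁₀(2.82×10⁻¹³ / 10⁻³) = −95.5 dBm

−95.5 dBm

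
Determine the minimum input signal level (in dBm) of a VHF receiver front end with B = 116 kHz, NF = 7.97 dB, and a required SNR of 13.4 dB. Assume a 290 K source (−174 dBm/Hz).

Sensitivity = −174 + 10 log₁₀(B) + NF + SNR_min
= −174 + 50.64 + 7.97 + 13.4
= −101.99 dBm → −102.0 dBm

−102.0 dBm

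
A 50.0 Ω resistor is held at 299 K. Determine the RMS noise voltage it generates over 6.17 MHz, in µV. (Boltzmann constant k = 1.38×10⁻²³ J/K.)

V_n = √(4kTRB)
4kTRB = 4 × 1.38×10⁻²³ × 299 × 5.00×10¹ × 6.17×10⁶ = 5.09×10⁻¹² V²
V_n = √(5.09×10⁻¹²) = 2.26×10⁻⁶ V = 2.26 µV

2.26 µV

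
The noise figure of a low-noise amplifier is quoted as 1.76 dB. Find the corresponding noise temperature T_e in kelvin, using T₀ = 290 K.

F = 10^(1.76/10) = 1.49968
T_e = (F − 1)·T₀ = (1.49968 − 1) × 290 = 145 K

145 K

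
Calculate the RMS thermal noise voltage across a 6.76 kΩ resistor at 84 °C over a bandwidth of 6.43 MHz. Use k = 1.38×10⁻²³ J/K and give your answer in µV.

T = 84 °C + 273.15 = 357.15 K
V_n = √(4kTRB)
4kTRB = 4 × 1.38×10⁻²³ × 357.15 × 6.76×10³ × 6.43×10⁶ = 8.57×10⁻¹⁰ V²
V_n = √(8.57×10⁻¹⁰) = 2.93×10⁻⁵ V = 29.3 µV

29.3 µV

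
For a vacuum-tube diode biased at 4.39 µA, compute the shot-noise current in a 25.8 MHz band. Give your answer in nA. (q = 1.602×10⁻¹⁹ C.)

6.02 nA

I_n = √(2qI·B)
2qI·B = 2 × 1.602×10⁻¹⁹ × 4.39×10⁻⁶ × 2.58×10⁷ = 3.63×10⁻¹⁷ A²
I_n = √(3.63×10⁻¹⁷) = 6.02×10⁻⁹ A = 6.02 nA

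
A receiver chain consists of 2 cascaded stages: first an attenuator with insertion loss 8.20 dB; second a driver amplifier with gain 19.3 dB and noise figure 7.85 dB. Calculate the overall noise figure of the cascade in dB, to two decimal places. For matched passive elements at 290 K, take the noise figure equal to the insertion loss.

16.05 dB

Convert to linear (a loss of L dB is a gain of −L dB): F_i = 10^(NF_i/10), G_i = 10^(G_i,dB/10)
  Stage 1: F_1 = 10^(8.20/10) = 6.607, G_1 = 10^(−8.20/10) = 0.1514
  Stage 2: F_2 = 10^(7.85/10) = 6.095, G_2 = 10^(19.3/10) = 85.11
Friis cascade:
  F = 6.607 + (6.095 − 1)/0.1514 = 40.27
NF = 10 log₁₀(40.27) = 16.05 dB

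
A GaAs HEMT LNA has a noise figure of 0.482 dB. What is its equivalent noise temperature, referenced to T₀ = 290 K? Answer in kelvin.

34.0 K

F = 10^(0.482/10) = 1.11738
T_e = (F − 1)·T₀ = (1.11738 − 1) × 290 = 34.0 K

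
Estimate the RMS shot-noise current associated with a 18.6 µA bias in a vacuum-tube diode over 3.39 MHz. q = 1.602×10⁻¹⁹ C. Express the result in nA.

4.49 nA

I_n = √(2qI·B)
2qI·B = 2 × 1.602×10⁻¹⁹ × 1.86×10⁻⁵ × 3.39×10⁶ = 2.02×10⁻¹⁷ A²
I_n = √(2.02×10⁻¹⁷) = 4.49×10⁻⁹ A = 4.49 nA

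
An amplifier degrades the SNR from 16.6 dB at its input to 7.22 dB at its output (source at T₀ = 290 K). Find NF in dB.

9.38 dB

NF (dB) = SNR_in(dB) − SNR_out(dB) when the source is at T₀
NF = 16.6 − 7.22 = 9.38 dB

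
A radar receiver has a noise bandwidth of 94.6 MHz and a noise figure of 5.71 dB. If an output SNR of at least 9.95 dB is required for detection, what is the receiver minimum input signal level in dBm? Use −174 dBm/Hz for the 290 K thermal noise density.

−78.6 dBm

Sensitivity = −174 + 10 log₁₀(B) + NF + SNR_min
= −174 + 79.76 + 5.71 + 9.95
= −78.58 dBm → −78.6 dBm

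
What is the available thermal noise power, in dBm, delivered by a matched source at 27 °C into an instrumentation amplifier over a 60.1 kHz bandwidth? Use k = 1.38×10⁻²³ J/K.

T = 27 °C + 273.15 = 300.15 K
P_n = kTB = 1.38×10⁻²³ × 300.15 × 6.01×10⁴ = 2.49×10⁻¹⁶ W
In dBm: 10 log₁₀(2.49×10⁻¹⁶ / 10⁻³) = −126.0 dBm

−126.0 dBm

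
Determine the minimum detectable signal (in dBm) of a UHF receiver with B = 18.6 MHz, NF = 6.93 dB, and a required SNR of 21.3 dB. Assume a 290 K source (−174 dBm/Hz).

Sensitivity = −174 + 10 log₁₀(B) + NF + SNR_min
= −174 + 72.7 + 6.93 + 21.3
= −73.07 dBm → −73.1 dBm

−73.1 dBm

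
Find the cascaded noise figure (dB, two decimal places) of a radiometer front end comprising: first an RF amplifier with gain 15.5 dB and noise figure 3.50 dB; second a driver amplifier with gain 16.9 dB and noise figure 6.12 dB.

Convert to linear (a loss of L dB is a gain of −L dB): F_i = 10^(NF_i/10), G_i = 10^(G_i,dB/10)
  Stage 1: F_1 = 10^(3.50/10) = 2.239, G_1 = 10^(15.5/10) = 35.48
  Stage 2: F_2 = 10^(6.12/10) = 4.093, G_2 = 10^(16.9/10) = 48.98
Friis cascade:
  F = 2.239 + (4.093 − 1)/35.48 = 2.326
NF = 10 log₁₀(2.326) = 3.67 dB

3.67 dB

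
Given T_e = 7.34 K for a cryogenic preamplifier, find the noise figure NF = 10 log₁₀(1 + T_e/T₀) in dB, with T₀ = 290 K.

0.109 dB

F = 1 + T_e/T₀ = 1 + 7.34/290 = 1.02531
NF = 10 log₁₀(1.02531) = 0.109 dB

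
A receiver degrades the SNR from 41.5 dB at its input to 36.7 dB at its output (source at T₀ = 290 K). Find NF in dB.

4.8 dB

NF (dB) = SNR_in(dB) − SNR_out(dB) when the source is at T₀
NF = 41.5 − 36.7 = 4.8 dB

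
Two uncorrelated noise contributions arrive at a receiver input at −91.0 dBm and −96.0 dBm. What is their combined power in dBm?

Convert to linear, add, convert back:
P₁ = 7.94×10⁻¹³ W, P₂ = 2.51×10⁻¹³ W
P_tot = 1.05×10⁻¹² W → 10 log₁₀(P_tot / 10⁻³) = −89.8 dBm

−89.8 dBm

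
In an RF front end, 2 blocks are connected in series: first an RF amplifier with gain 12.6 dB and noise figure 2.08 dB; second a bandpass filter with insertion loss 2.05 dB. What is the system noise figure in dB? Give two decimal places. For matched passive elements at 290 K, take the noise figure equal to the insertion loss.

2.17 dB

Convert to linear (a loss of L dB is a gain of −L dB): F_i = 10^(NF_i/10), G_i = 10^(G_i,dB/10)
  Stage 1: F_1 = 10^(2.08/10) = 1.614, G_1 = 10^(12.6/10) = 18.20
  Stage 2: F_2 = 10^(2.05/10) = 1.603, G_2 = 10^(−2.05/10) = 0.6237
Friis cascade:
  F = 1.614 + (1.603 − 1)/18.20 = 1.648
NF = 10 log₁₀(1.648) = 2.17 dB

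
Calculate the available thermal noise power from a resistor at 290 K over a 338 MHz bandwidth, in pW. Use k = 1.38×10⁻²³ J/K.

P_n = kTB = 1.38×10⁻²³ × 290 × 3.38×10⁸ = 1.35×10⁻¹² W = 1.35 pW

1.35 pW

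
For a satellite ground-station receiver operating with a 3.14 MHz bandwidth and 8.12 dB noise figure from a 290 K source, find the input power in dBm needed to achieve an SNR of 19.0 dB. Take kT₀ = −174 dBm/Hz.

−81.9 dBm

Sensitivity = −174 + 10 log₁₀(B) + NF + SNR_min
= −174 + 64.97 + 8.12 + 19.0
= −81.91 dBm → −81.9 dBm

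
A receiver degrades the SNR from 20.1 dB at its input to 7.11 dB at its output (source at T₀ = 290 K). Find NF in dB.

NF (dB) = SNR_in(dB) − SNR_out(dB) when the source is at T₀
NF = 20.1 − 7.11 = 12.99 dB

12.99 dB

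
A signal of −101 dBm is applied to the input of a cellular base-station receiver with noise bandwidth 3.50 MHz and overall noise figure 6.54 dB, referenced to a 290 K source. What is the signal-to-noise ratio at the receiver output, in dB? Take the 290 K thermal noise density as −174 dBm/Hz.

1.0 dB

Noise floor: N = −174 + 10 log₁₀(B) + NF
10 log₁₀(3.50×10⁶) = 65.44 dB
N = −174 + 65.44 + 6.54 = −102.02 dBm
SNR = P_sig − N = −101 − (−102.02) = 1.02 dB → 1.0 dB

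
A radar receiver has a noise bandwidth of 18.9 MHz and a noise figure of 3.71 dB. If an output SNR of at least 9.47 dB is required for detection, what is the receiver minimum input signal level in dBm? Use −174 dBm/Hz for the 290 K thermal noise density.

Sensitivity = −174 + 10 log₁₀(B) + NF + SNR_min
= −174 + 72.76 + 3.71 + 9.47
= −88.06 dBm → −88.1 dBm

−88.1 dBm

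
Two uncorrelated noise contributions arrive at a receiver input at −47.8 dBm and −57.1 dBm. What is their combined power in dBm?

−47.3 dBm

Convert to linear, add, convert back:
P₁ = 1.66×10⁻⁸ W, P₂ = 1.95×10⁻⁹ W
P_tot = 1.85×10⁻⁸ W → 10 log₁₀(P_tot / 10⁻³) = −47.3 dBm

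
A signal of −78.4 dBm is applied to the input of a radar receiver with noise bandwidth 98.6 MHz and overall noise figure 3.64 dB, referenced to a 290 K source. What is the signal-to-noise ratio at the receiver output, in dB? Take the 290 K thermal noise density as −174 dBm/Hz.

12.0 dB

Noise floor: N = −174 + 10 log₁₀(B) + NF
10 log₁₀(9.86×10⁷) = 79.94 dB
N = −174 + 79.94 + 3.64 = −90.42 dBm
SNR = P_sig − N = −78.4 − (−90.42) = 12.02 dB → 12.0 dB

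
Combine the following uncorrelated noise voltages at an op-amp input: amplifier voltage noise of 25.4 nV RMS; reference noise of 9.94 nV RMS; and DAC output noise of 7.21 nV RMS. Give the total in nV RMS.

28.2 nV

Uncorrelated sources add in power (mean-square): V_tot = √(ΣV_i²)
V_tot = √[(2.54×10⁻⁸)² + (9.94×10⁻⁹)² + (7.21×10⁻⁹)²] = 2.82×10⁻⁸ V = 28.2 nV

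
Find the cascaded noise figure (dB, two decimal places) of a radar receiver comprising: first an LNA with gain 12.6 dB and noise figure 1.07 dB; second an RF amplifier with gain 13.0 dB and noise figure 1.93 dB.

1.17 dB

Convert to linear (a loss of L dB is a gain of −L dB): F_i = 10^(NF_i/10), G_i = 10^(G_i,dB/10)
  Stage 1: F_1 = 10^(1.07/10) = 1.279, G_1 = 10^(12.6/10) = 18.20
  Stage 2: F_2 = 10^(1.93/10) = 1.560, G_2 = 10^(13.0/10) = 19.95
Friis cascade:
  F = 1.279 + (1.560 − 1)/18.20 = 1.310
NF = 10 log₁₀(1.310) = 1.17 dB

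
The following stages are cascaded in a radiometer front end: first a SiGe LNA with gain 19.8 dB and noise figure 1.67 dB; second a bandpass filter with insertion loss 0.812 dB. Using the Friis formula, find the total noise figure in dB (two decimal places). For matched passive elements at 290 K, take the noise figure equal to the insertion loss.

Convert to linear (a loss of L dB is a gain of −L dB): F_i = 10^(NF_i/10), G_i = 10^(G_i,dB/10)
  Stage 1: F_1 = 10^(1.67/10) = 1.469, G_1 = 10^(19.8/10) = 95.50
  Stage 2: F_2 = 10^(0.812/10) = 1.206, G_2 = 10^(−0.812/10) = 0.8295
Friis cascade:
  F = 1.469 + (1.206 − 1)/95.50 = 1.471
NF = 10 log₁₀(1.471) = 1.68 dB

1.68 dB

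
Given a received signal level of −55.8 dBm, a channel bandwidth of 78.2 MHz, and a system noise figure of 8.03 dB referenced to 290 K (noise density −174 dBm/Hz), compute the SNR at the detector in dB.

Noise floor: N = −174 + 10 log₁₀(B) + NF
10 log₁₀(7.82×10⁷) = 78.93 dB
N = −174 + 78.93 + 8.03 = −87.04 dBm
SNR = P_sig − N = −55.8 − (−87.04) = 31.24 dB → 31.2 dB

31.2 dB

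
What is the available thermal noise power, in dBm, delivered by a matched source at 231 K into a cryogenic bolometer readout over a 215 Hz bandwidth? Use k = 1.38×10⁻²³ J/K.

−151.6 dBm

P_n = kTB = 1.38×10⁻²³ × 231 × 2.15×10² = 6.85×10⁻¹⁹ W
In dBm: 10 log₁₀(6.85×10⁻¹⁹ / 10⁻³) = −151.6 dBm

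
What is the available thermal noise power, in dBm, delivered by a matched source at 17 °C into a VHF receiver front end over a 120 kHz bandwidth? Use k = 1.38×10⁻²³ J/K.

T = 17 °C + 273.15 = 290.15 K
P_n = kTB = 1.38×10⁻²³ × 290.15 × 1.20×10⁵ = 4.80×10⁻¹⁶ W
In dBm: 10 log₁₀(4.80×10⁻¹⁶ / 10⁻³) = −123.2 dBm

−123.2 dBm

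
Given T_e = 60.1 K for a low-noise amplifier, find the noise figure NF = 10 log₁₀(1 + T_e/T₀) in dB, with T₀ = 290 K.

F = 1 + T_e/T₀ = 1 + 60.1/290 = 1.20724
NF = 10 log₁₀(1.20724) = 0.818 dB

0.818 dB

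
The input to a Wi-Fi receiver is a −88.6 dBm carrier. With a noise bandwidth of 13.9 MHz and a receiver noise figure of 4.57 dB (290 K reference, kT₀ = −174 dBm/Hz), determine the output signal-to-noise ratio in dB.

9.4 dB

Noise floor: N = −174 + 10 log₁₀(B) + NF
10 log₁₀(1.39×10⁷) = 71.43 dB
N = −174 + 71.43 + 4.57 = −98.00 dBm
SNR = P_sig − N = −88.6 − (−98.00) = 9.40 dB → 9.4 dB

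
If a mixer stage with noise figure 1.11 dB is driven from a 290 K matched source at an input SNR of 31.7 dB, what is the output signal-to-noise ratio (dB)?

30.59 dB

By definition F = SNR_in/SNR_out, so in dB: SNR_out = SNR_in − NF
SNR_out = 31.7 − 1.11 = 30.59 dB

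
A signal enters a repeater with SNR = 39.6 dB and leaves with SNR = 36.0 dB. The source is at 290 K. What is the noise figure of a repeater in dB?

3.6 dB

NF (dB) = SNR_in(dB) − SNR_out(dB) when the source is at T₀
NF = 39.6 − 36.0 = 3.6 dB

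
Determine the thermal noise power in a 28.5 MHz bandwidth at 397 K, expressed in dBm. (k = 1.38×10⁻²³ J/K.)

−98.1 dBm

P_n = kTB = 1.38×10⁻²³ × 397 × 2.85×10⁷ = 1.56×10⁻¹³ W
In dBm: 10 log₁₀(1.56×10⁻¹³ / 10⁻³) = −98.1 dBm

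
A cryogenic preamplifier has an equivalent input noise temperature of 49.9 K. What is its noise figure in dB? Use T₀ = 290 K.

0.690 dB

F = 1 + T_e/T₀ = 1 + 49.9/290 = 1.17207
NF = 10 log₁₀(1.17207) = 0.690 dB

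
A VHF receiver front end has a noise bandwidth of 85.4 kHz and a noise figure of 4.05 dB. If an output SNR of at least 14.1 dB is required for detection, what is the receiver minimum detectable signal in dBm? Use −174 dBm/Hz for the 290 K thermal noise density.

−106.5 dBm

Sensitivity = −174 + 10 log₁₀(B) + NF + SNR_min
= −174 + 49.31 + 4.05 + 14.1
= −106.54 dBm → −106.5 dBm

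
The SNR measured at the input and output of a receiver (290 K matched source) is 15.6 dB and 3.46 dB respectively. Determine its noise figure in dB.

NF (dB) = SNR_in(dB) − SNR_out(dB) when the source is at T₀
NF = 15.6 − 3.46 = 12.14 dB

12.14 dB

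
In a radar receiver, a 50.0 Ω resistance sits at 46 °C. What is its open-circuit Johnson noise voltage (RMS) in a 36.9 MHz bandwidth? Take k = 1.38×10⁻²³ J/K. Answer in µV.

5.70 µV

T = 46 °C + 273.15 = 319.15 K
V_n = √(4kTRB)
4kTRB = 4 × 1.38×10⁻²³ × 319.15 × 5.00×10¹ × 3.69×10⁷ = 3.25×10⁻¹¹ V²
V_n = √(3.25×10⁻¹¹) = 5.70×10⁻⁶ V = 5.70 µV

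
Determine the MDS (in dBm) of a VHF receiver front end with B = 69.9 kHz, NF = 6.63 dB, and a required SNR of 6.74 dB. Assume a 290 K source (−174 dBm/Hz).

−112.2 dBm

Sensitivity = −174 + 10 log₁₀(B) + NF + SNR_min
= −174 + 48.44 + 6.63 + 6.74
= −112.19 dBm → −112.2 dBm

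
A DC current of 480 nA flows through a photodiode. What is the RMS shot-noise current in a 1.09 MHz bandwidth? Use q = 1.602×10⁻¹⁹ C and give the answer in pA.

I_n = √(2qI·B)
2qI·B = 2 × 1.602×10⁻¹⁹ × 4.80×10⁻⁷ × 1.09×10⁶ = 1.68×10⁻¹⁹ A²
I_n = √(1.68×10⁻¹⁹) = 4.09×10⁻¹⁰ A = 409 pA

409 pA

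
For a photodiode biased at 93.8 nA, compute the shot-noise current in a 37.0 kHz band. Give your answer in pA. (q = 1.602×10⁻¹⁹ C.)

33.3 pA

I_n = √(2qI·B)
2qI·B = 2 × 1.602×10⁻¹⁹ × 9.38×10⁻⁸ × 3.70×10⁴ = 1.11×10⁻²¹ A²
I_n = √(1.11×10⁻²¹) = 3.33×10⁻¹¹ A = 33.3 pA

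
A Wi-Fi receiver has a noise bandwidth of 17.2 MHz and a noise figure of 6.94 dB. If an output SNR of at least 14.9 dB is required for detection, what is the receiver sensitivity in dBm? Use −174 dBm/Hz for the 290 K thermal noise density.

−79.8 dBm

Sensitivity = −174 + 10 log₁₀(B) + NF + SNR_min
= −174 + 72.36 + 6.94 + 14.9
= −79.80 dBm → −79.8 dBm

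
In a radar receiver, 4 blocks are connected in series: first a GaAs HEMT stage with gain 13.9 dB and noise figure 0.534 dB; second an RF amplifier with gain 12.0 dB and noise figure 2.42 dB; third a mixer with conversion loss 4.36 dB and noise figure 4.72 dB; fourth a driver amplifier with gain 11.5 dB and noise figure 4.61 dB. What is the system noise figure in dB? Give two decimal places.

Convert to linear (a loss of L dB is a gain of −L dB): F_i = 10^(NF_i/10), G_i = 10^(G_i,dB/10)
  Stage 1: F_1 = 10^(0.534/10) = 1.131, G_1 = 10^(13.9/10) = 24.55
  Stage 2: F_2 = 10^(2.42/10) = 1.746, G_2 = 10^(12.0/10) = 15.85
  Stage 3: F_3 = 10^(4.72/10) = 2.965, G_3 = 10^(−4.36/10) = 0.3664
  Stage 4: F_4 = 10^(4.61/10) = 2.891, G_4 = 10^(11.5/10) = 14.13
Friis cascade:
  F = 1.131 + (1.746 − 1)/24.55 + (2.965 − 1)/389.0 + (2.891 − 1)/142.6 = 1.180
NF = 10 log₁₀(1.180) = 0.72 dB

0.72 dB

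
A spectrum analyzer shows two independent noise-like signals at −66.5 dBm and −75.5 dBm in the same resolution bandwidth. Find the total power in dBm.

−66.0 dBm

Convert to linear, add, convert back:
P₁ = 2.24×10⁻¹⁰ W, P₂ = 2.82×10⁻¹¹ W
P_tot = 2.52×10⁻¹⁰ W → 10 log₁₀(P_tot / 10⁻³) = −66.0 dBm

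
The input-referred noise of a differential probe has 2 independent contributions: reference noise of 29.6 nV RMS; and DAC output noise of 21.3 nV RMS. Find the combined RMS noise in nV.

Uncorrelated sources add in power (mean-square): V_tot = √(ΣV_i²)
V_tot = √[(2.96×10⁻⁸)² + (2.13×10⁻⁸)²] = 3.65×10⁻⁸ V = 36.5 nV

36.5 nV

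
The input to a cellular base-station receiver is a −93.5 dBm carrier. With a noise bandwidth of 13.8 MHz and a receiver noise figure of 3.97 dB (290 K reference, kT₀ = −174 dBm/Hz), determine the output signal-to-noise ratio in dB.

5.1 dB

Noise floor: N = −174 + 10 log₁₀(B) + NF
10 log₁₀(1.38×10⁷) = 71.4 dB
N = −174 + 71.4 + 3.97 = −98.63 dBm
SNR = P_sig − N = −93.5 − (−98.63) = 5.13 dB → 5.1 dB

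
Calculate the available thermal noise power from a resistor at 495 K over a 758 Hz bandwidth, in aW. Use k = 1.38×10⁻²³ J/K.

P_n = kTB = 1.38×10⁻²³ × 495 × 7.58×10² = 5.18×10⁻¹⁸ W = 5.18 aW

5.18 aW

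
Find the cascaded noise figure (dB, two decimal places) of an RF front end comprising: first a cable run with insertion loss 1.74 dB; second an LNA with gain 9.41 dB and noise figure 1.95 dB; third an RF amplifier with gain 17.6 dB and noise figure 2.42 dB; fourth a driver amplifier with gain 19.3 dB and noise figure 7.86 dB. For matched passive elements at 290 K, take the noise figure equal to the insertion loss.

3.95 dB

Convert to linear (a loss of L dB is a gain of −L dB): F_i = 10^(NF_i/10), G_i = 10^(G_i,dB/10)
  Stage 1: F_1 = 10^(1.74/10) = 1.493, G_1 = 10^(−1.74/10) = 0.6699
  Stage 2: F_2 = 10^(1.95/10) = 1.567, G_2 = 10^(9.41/10) = 8.730
  Stage 3: F_3 = 10^(2.42/10) = 1.746, G_3 = 10^(17.6/10) = 57.54
  Stage 4: F_4 = 10^(7.86/10) = 6.109, G_4 = 10^(19.3/10) = 85.11
Friis cascade:
  F = 1.493 + (1.567 − 1)/0.6699 + (1.746 − 1)/5.848 + (6.109 − 1)/336.5 = 2.482
NF = 10 log₁₀(2.482) = 3.95 dB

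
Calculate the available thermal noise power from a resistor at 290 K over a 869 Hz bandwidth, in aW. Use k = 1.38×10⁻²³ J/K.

P_n = kTB = 1.38×10⁻²³ × 290 × 8.69×10² = 3.48×10⁻¹⁸ W = 3.48 aW

3.48 aW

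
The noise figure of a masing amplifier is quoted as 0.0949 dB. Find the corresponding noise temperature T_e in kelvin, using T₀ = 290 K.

6.41 K

F = 10^(0.0949/10) = 1.02209
T_e = (F − 1)·T₀ = (1.02209 − 1) × 290 = 6.41 K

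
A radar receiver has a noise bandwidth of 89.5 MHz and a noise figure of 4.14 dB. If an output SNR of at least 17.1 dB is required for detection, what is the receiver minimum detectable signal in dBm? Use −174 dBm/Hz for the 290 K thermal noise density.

−73.2 dBm

Sensitivity = −174 + 10 log₁₀(B) + NF + SNR_min
= −174 + 79.52 + 4.14 + 17.1
= −73.24 dBm → −73.2 dBm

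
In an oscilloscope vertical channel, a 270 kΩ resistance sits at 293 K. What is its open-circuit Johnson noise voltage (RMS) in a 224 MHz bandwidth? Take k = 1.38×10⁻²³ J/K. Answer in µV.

989 µV

V_n = √(4kTRB)
4kTRB = 4 × 1.38×10⁻²³ × 293 × 2.70×10⁵ × 2.24×10⁸ = 9.78×10⁻⁷ V²
V_n = √(9.78×10⁻⁷) = 9.89×10⁻⁴ V = 989 µV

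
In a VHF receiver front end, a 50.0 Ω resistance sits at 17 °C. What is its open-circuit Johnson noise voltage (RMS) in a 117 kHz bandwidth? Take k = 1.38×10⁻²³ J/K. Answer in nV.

T = 17 °C + 273.15 = 290.15 K
V_n = √(4kTRB)
4kTRB = 4 × 1.38×10⁻²³ × 290.15 × 5.00×10¹ × 1.17×10⁵ = 9.37×10⁻¹⁴ V²
V_n = √(9.37×10⁻¹⁴) = 3.06×10⁻⁷ V = 306 nV

306 nV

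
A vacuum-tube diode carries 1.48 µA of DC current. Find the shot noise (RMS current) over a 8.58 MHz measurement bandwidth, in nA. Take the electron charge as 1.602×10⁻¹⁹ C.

I_n = √(2qI·B)
2qI·B = 2 × 1.602×10⁻¹⁹ × 1.48×10⁻⁶ × 8.58×10⁶ = 4.07×10⁻¹⁸ A²
I_n = √(4.07×10⁻¹⁸) = 2.02×10⁻⁹ A = 2.02 nA

2.02 nA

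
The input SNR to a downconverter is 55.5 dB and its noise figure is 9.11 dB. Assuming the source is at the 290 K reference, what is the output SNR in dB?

By definition F = SNR_in/SNR_out, so in dB: SNR_out = SNR_in − NF
SNR_out = 55.5 − 9.11 = 46.39 dB

46.39 dB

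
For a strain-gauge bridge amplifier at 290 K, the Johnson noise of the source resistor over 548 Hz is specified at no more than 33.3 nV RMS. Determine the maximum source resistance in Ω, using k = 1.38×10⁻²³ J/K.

126 Ω

Johnson–Nyquist: V_n = √(4kTRB) ⇒ R = V_n² / (4kTB)
4kTB = 4 × 1.38×10⁻²³ × 290 × 5.48×10² = 8.77×10⁻¹⁸
R = (3.33×10⁻⁸)² / 8.77×10⁻¹⁸ = 1.26×10² Ω = 126 Ω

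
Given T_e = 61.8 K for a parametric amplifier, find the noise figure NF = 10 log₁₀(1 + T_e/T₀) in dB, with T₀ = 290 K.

0.839 dB

F = 1 + T_e/T₀ = 1 + 61.8/290 = 1.2131
NF = 10 log₁₀(1.2131) = 0.839 dB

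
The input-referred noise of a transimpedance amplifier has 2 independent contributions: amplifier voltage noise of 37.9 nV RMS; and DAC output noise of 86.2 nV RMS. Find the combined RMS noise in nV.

Uncorrelated sources add in power (mean-square): V_tot = √(ΣV_i²)
V_tot = √[(3.79×10⁻⁸)² + (8.62×10⁻⁸)²] = 9.42×10⁻⁸ V = 94.2 nV

94.2 nV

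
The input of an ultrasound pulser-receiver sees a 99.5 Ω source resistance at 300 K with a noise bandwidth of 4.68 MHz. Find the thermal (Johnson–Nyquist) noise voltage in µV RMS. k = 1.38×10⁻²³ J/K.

V_n = √(4kTRB)
4kTRB = 4 × 1.38×10⁻²³ × 300 × 9.95×10¹ × 4.68×10⁶ = 7.71×10⁻¹² V²
V_n = √(7.71×10⁻¹²) = 2.78×10⁻⁶ V = 2.78 µV

2.78 µV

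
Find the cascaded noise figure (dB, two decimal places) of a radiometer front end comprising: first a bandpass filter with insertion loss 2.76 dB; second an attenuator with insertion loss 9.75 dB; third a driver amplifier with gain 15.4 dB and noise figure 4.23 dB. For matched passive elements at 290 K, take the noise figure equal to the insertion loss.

16.74 dB

Convert to linear (a loss of L dB is a gain of −L dB): F_i = 10^(NF_i/10), G_i = 10^(G_i,dB/10)
  Stage 1: F_1 = 10^(2.76/10) = 1.888, G_1 = 10^(−2.76/10) = 0.5297
  Stage 2: F_2 = 10^(9.75/10) = 9.441, G_2 = 10^(−9.75/10) = 0.1059
  Stage 3: F_3 = 10^(4.23/10) = 2.649, G_3 = 10^(15.4/10) = 34.67
Friis cascade:
  F = 1.888 + (9.441 − 1)/0.5297 + (2.649 − 1)/0.05610 = 47.21
NF = 10 log₁₀(47.21) = 16.74 dB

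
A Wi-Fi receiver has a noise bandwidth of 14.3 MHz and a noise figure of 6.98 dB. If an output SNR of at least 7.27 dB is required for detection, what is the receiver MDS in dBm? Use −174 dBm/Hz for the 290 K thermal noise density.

Sensitivity = −174 + 10 log₁₀(B) + NF + SNR_min
= −174 + 71.55 + 6.98 + 7.27
= −88.20 dBm → −88.2 dBm

−88.2 dBm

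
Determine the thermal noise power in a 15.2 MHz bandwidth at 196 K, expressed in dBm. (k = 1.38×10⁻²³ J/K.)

P_n = kTB = 1.38×10⁻²³ × 196 × 1.52×10⁷ = 4.11×10⁻¹⁴ W
In dBm: 10 log₁₀(4.11×10⁻¹⁴ / 10⁻³) = −103.9 dBm

−103.9 dBm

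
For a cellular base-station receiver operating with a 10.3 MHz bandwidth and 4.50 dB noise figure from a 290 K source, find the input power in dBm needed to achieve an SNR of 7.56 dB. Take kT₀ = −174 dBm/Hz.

Sensitivity = −174 + 10 log₁₀(B) + NF + SNR_min
= −174 + 70.13 + 4.50 + 7.56
= −91.81 dBm → −91.8 dBm

−91.8 dBm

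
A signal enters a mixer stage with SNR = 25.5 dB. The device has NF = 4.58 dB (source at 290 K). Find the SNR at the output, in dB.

By definition F = SNR_in/SNR_out, so in dB: SNR_out = SNR_in − NF
SNR_out = 25.5 − 4.58 = 20.92 dB

20.92 dB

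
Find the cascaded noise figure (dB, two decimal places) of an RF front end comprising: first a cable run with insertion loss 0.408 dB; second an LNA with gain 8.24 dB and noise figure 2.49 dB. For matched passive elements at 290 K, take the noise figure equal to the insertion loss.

Convert to linear (a loss of L dB is a gain of −L dB): F_i = 10^(NF_i/10), G_i = 10^(G_i,dB/10)
  Stage 1: F_1 = 10^(0.408/10) = 1.098, G_1 = 10^(−0.408/10) = 0.9103
  Stage 2: F_2 = 10^(2.49/10) = 1.774, G_2 = 10^(8.24/10) = 6.668
Friis cascade:
  F = 1.098 + (1.774 − 1)/0.9103 = 1.949
NF = 10 log₁₀(1.949) = 2.90 dB

2.90 dB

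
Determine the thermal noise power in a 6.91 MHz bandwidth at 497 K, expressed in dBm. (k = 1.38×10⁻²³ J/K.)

P_n = kTB = 1.38×10⁻²³ × 497 × 6.91×10⁶ = 4.74×10⁻¹⁴ W
In dBm: 10 log₁₀(4.74×10⁻¹⁴ / 10⁻³) = −103.2 dBm

−103.2 dBm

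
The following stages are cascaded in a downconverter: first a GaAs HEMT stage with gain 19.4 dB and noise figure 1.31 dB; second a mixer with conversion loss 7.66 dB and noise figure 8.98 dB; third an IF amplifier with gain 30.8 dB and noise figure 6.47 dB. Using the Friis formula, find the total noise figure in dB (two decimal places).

Convert to linear (a loss of L dB is a gain of −L dB): F_i = 10^(NF_i/10), G_i = 10^(G_i,dB/10)
  Stage 1: F_1 = 10^(1.31/10) = 1.352, G_1 = 10^(19.4/10) = 87.10
  Stage 2: F_2 = 10^(8.98/10) = 7.907, G_2 = 10^(−7.66/10) = 0.1714
  Stage 3: F_3 = 10^(6.47/10) = 4.436, G_3 = 10^(30.8/10) = 1202
Friis cascade:
  F = 1.352 + (7.907 − 1)/87.10 + (4.436 − 1)/14.93 = 1.662
NF = 10 log₁₀(1.662) = 2.21 dB

2.21 dB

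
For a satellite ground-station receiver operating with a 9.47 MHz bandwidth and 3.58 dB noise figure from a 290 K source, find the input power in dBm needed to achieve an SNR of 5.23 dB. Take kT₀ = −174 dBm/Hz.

−95.4 dBm

Sensitivity = −174 + 10 log₁₀(B) + NF + SNR_min
= −174 + 69.76 + 3.58 + 5.23
= −95.43 dBm → −95.4 dBm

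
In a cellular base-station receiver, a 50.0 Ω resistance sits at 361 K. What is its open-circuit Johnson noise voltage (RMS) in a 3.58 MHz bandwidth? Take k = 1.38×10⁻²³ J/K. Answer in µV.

1.89 µV

V_n = √(4kTRB)
4kTRB = 4 × 1.38×10⁻²³ × 361 × 5.00×10¹ × 3.58×10⁶ = 3.57×10⁻¹² V²
V_n = √(3.57×10⁻¹²) = 1.89×10⁻⁶ V = 1.89 µV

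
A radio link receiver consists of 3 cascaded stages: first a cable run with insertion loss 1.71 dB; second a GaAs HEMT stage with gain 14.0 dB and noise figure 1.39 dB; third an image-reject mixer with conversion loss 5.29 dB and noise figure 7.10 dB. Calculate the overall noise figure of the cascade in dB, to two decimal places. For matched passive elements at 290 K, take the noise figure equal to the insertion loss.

Convert to linear (a loss of L dB is a gain of −L dB): F_i = 10^(NF_i/10), G_i = 10^(G_i,dB/10)
  Stage 1: F_1 = 10^(1.71/10) = 1.483, G_1 = 10^(−1.71/10) = 0.6745
  Stage 2: F_2 = 10^(1.39/10) = 1.377, G_2 = 10^(14.0/10) = 25.12
  Stage 3: F_3 = 10^(7.10/10) = 5.129, G_3 = 10^(−5.29/10) = 0.2958
Friis cascade:
  F = 1.483 + (1.377 − 1)/0.6745 + (5.129 − 1)/16.94 = 2.285
NF = 10 log₁₀(2.285) = 3.59 dB

3.59 dB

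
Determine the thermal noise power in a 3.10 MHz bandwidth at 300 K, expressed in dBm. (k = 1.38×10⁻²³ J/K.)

−108.9 dBm

P_n = kTB = 1.38×10⁻²³ × 300 × 3.10×10⁶ = 1.28×10⁻¹⁴ W
In dBm: 10 log₁₀(1.28×10⁻¹⁴ / 10⁻³) = −108.9 dBm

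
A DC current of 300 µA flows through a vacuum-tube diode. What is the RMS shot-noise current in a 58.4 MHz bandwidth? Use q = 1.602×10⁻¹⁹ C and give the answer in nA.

I_n = √(2qI·B)
2qI·B = 2 × 1.602×10⁻¹⁹ × 3.00×10⁻⁴ × 5.84×10⁷ = 5.61×10⁻¹⁵ A²
I_n = √(5.61×10⁻¹⁵) = 7.49×10⁻⁸ A = 74.9 nA

74.9 nA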